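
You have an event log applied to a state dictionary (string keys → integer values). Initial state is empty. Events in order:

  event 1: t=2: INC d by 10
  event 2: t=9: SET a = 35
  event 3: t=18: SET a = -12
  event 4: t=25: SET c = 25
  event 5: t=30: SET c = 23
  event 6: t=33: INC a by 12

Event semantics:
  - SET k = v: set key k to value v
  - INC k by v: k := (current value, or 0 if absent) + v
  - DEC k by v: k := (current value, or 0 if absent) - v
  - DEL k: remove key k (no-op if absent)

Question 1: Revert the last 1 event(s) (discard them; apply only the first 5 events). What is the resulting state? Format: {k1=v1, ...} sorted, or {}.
Answer: {a=-12, c=23, d=10}

Derivation:
Keep first 5 events (discard last 1):
  after event 1 (t=2: INC d by 10): {d=10}
  after event 2 (t=9: SET a = 35): {a=35, d=10}
  after event 3 (t=18: SET a = -12): {a=-12, d=10}
  after event 4 (t=25: SET c = 25): {a=-12, c=25, d=10}
  after event 5 (t=30: SET c = 23): {a=-12, c=23, d=10}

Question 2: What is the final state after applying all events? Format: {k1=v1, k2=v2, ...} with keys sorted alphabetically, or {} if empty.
  after event 1 (t=2: INC d by 10): {d=10}
  after event 2 (t=9: SET a = 35): {a=35, d=10}
  after event 3 (t=18: SET a = -12): {a=-12, d=10}
  after event 4 (t=25: SET c = 25): {a=-12, c=25, d=10}
  after event 5 (t=30: SET c = 23): {a=-12, c=23, d=10}
  after event 6 (t=33: INC a by 12): {a=0, c=23, d=10}

Answer: {a=0, c=23, d=10}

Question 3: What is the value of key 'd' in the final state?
Track key 'd' through all 6 events:
  event 1 (t=2: INC d by 10): d (absent) -> 10
  event 2 (t=9: SET a = 35): d unchanged
  event 3 (t=18: SET a = -12): d unchanged
  event 4 (t=25: SET c = 25): d unchanged
  event 5 (t=30: SET c = 23): d unchanged
  event 6 (t=33: INC a by 12): d unchanged
Final: d = 10

Answer: 10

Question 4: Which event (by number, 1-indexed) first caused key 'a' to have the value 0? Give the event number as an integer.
Looking for first event where a becomes 0:
  event 2: a = 35
  event 3: a = -12
  event 4: a = -12
  event 5: a = -12
  event 6: a -12 -> 0  <-- first match

Answer: 6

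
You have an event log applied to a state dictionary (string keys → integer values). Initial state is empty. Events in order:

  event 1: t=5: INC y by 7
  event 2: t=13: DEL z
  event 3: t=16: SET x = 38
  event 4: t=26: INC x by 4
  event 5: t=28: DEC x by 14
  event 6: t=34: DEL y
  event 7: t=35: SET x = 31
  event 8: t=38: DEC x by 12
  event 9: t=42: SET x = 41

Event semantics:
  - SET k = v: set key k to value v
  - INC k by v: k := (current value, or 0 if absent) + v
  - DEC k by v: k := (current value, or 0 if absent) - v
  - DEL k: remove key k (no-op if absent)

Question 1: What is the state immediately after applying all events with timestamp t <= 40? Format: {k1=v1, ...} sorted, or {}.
Answer: {x=19}

Derivation:
Apply events with t <= 40 (8 events):
  after event 1 (t=5: INC y by 7): {y=7}
  after event 2 (t=13: DEL z): {y=7}
  after event 3 (t=16: SET x = 38): {x=38, y=7}
  after event 4 (t=26: INC x by 4): {x=42, y=7}
  after event 5 (t=28: DEC x by 14): {x=28, y=7}
  after event 6 (t=34: DEL y): {x=28}
  after event 7 (t=35: SET x = 31): {x=31}
  after event 8 (t=38: DEC x by 12): {x=19}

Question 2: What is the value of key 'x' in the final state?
Track key 'x' through all 9 events:
  event 1 (t=5: INC y by 7): x unchanged
  event 2 (t=13: DEL z): x unchanged
  event 3 (t=16: SET x = 38): x (absent) -> 38
  event 4 (t=26: INC x by 4): x 38 -> 42
  event 5 (t=28: DEC x by 14): x 42 -> 28
  event 6 (t=34: DEL y): x unchanged
  event 7 (t=35: SET x = 31): x 28 -> 31
  event 8 (t=38: DEC x by 12): x 31 -> 19
  event 9 (t=42: SET x = 41): x 19 -> 41
Final: x = 41

Answer: 41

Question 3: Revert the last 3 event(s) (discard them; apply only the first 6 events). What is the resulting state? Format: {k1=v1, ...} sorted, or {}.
Answer: {x=28}

Derivation:
Keep first 6 events (discard last 3):
  after event 1 (t=5: INC y by 7): {y=7}
  after event 2 (t=13: DEL z): {y=7}
  after event 3 (t=16: SET x = 38): {x=38, y=7}
  after event 4 (t=26: INC x by 4): {x=42, y=7}
  after event 5 (t=28: DEC x by 14): {x=28, y=7}
  after event 6 (t=34: DEL y): {x=28}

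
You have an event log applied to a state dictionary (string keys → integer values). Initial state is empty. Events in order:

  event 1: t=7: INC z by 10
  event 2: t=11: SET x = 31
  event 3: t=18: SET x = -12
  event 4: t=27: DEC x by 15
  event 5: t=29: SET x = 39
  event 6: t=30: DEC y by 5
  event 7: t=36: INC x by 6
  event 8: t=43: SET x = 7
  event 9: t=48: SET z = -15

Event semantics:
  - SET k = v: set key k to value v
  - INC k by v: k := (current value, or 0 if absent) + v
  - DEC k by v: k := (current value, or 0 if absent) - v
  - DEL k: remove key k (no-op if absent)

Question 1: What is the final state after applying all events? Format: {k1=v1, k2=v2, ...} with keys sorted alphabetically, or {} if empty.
  after event 1 (t=7: INC z by 10): {z=10}
  after event 2 (t=11: SET x = 31): {x=31, z=10}
  after event 3 (t=18: SET x = -12): {x=-12, z=10}
  after event 4 (t=27: DEC x by 15): {x=-27, z=10}
  after event 5 (t=29: SET x = 39): {x=39, z=10}
  after event 6 (t=30: DEC y by 5): {x=39, y=-5, z=10}
  after event 7 (t=36: INC x by 6): {x=45, y=-5, z=10}
  after event 8 (t=43: SET x = 7): {x=7, y=-5, z=10}
  after event 9 (t=48: SET z = -15): {x=7, y=-5, z=-15}

Answer: {x=7, y=-5, z=-15}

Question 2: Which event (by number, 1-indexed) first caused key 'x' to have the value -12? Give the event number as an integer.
Answer: 3

Derivation:
Looking for first event where x becomes -12:
  event 2: x = 31
  event 3: x 31 -> -12  <-- first match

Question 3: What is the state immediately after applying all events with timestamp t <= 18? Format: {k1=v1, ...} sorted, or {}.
Answer: {x=-12, z=10}

Derivation:
Apply events with t <= 18 (3 events):
  after event 1 (t=7: INC z by 10): {z=10}
  after event 2 (t=11: SET x = 31): {x=31, z=10}
  after event 3 (t=18: SET x = -12): {x=-12, z=10}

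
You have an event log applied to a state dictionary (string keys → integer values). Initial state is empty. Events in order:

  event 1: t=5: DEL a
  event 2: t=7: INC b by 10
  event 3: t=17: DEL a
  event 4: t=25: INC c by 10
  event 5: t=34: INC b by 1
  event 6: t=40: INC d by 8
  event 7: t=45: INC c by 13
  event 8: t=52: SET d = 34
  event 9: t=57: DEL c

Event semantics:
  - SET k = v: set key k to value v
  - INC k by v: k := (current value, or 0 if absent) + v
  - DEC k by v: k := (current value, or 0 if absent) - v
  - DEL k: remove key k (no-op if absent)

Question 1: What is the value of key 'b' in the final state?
Answer: 11

Derivation:
Track key 'b' through all 9 events:
  event 1 (t=5: DEL a): b unchanged
  event 2 (t=7: INC b by 10): b (absent) -> 10
  event 3 (t=17: DEL a): b unchanged
  event 4 (t=25: INC c by 10): b unchanged
  event 5 (t=34: INC b by 1): b 10 -> 11
  event 6 (t=40: INC d by 8): b unchanged
  event 7 (t=45: INC c by 13): b unchanged
  event 8 (t=52: SET d = 34): b unchanged
  event 9 (t=57: DEL c): b unchanged
Final: b = 11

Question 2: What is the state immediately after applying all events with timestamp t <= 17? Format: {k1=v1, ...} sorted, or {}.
Answer: {b=10}

Derivation:
Apply events with t <= 17 (3 events):
  after event 1 (t=5: DEL a): {}
  after event 2 (t=7: INC b by 10): {b=10}
  after event 3 (t=17: DEL a): {b=10}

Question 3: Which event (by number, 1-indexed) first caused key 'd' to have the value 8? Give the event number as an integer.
Looking for first event where d becomes 8:
  event 6: d (absent) -> 8  <-- first match

Answer: 6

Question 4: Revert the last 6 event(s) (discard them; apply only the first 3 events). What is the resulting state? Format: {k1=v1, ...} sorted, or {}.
Keep first 3 events (discard last 6):
  after event 1 (t=5: DEL a): {}
  after event 2 (t=7: INC b by 10): {b=10}
  after event 3 (t=17: DEL a): {b=10}

Answer: {b=10}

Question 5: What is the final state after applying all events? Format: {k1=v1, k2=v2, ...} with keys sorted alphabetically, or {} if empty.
Answer: {b=11, d=34}

Derivation:
  after event 1 (t=5: DEL a): {}
  after event 2 (t=7: INC b by 10): {b=10}
  after event 3 (t=17: DEL a): {b=10}
  after event 4 (t=25: INC c by 10): {b=10, c=10}
  after event 5 (t=34: INC b by 1): {b=11, c=10}
  after event 6 (t=40: INC d by 8): {b=11, c=10, d=8}
  after event 7 (t=45: INC c by 13): {b=11, c=23, d=8}
  after event 8 (t=52: SET d = 34): {b=11, c=23, d=34}
  after event 9 (t=57: DEL c): {b=11, d=34}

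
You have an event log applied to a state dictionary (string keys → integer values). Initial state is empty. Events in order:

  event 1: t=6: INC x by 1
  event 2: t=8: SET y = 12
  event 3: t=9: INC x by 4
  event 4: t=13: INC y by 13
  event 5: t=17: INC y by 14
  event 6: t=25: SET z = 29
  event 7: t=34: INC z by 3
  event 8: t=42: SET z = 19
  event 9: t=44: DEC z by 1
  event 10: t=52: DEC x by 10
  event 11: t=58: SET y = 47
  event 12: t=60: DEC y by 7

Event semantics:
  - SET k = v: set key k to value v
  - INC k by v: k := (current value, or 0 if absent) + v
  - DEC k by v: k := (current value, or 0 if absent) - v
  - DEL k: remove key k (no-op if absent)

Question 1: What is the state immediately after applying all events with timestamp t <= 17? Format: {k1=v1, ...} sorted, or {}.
Apply events with t <= 17 (5 events):
  after event 1 (t=6: INC x by 1): {x=1}
  after event 2 (t=8: SET y = 12): {x=1, y=12}
  after event 3 (t=9: INC x by 4): {x=5, y=12}
  after event 4 (t=13: INC y by 13): {x=5, y=25}
  after event 5 (t=17: INC y by 14): {x=5, y=39}

Answer: {x=5, y=39}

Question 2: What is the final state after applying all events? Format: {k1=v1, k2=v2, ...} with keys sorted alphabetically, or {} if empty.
  after event 1 (t=6: INC x by 1): {x=1}
  after event 2 (t=8: SET y = 12): {x=1, y=12}
  after event 3 (t=9: INC x by 4): {x=5, y=12}
  after event 4 (t=13: INC y by 13): {x=5, y=25}
  after event 5 (t=17: INC y by 14): {x=5, y=39}
  after event 6 (t=25: SET z = 29): {x=5, y=39, z=29}
  after event 7 (t=34: INC z by 3): {x=5, y=39, z=32}
  after event 8 (t=42: SET z = 19): {x=5, y=39, z=19}
  after event 9 (t=44: DEC z by 1): {x=5, y=39, z=18}
  after event 10 (t=52: DEC x by 10): {x=-5, y=39, z=18}
  after event 11 (t=58: SET y = 47): {x=-5, y=47, z=18}
  after event 12 (t=60: DEC y by 7): {x=-5, y=40, z=18}

Answer: {x=-5, y=40, z=18}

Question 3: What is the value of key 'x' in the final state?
Track key 'x' through all 12 events:
  event 1 (t=6: INC x by 1): x (absent) -> 1
  event 2 (t=8: SET y = 12): x unchanged
  event 3 (t=9: INC x by 4): x 1 -> 5
  event 4 (t=13: INC y by 13): x unchanged
  event 5 (t=17: INC y by 14): x unchanged
  event 6 (t=25: SET z = 29): x unchanged
  event 7 (t=34: INC z by 3): x unchanged
  event 8 (t=42: SET z = 19): x unchanged
  event 9 (t=44: DEC z by 1): x unchanged
  event 10 (t=52: DEC x by 10): x 5 -> -5
  event 11 (t=58: SET y = 47): x unchanged
  event 12 (t=60: DEC y by 7): x unchanged
Final: x = -5

Answer: -5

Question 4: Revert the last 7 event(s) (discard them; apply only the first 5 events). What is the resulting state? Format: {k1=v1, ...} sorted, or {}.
Answer: {x=5, y=39}

Derivation:
Keep first 5 events (discard last 7):
  after event 1 (t=6: INC x by 1): {x=1}
  after event 2 (t=8: SET y = 12): {x=1, y=12}
  after event 3 (t=9: INC x by 4): {x=5, y=12}
  after event 4 (t=13: INC y by 13): {x=5, y=25}
  after event 5 (t=17: INC y by 14): {x=5, y=39}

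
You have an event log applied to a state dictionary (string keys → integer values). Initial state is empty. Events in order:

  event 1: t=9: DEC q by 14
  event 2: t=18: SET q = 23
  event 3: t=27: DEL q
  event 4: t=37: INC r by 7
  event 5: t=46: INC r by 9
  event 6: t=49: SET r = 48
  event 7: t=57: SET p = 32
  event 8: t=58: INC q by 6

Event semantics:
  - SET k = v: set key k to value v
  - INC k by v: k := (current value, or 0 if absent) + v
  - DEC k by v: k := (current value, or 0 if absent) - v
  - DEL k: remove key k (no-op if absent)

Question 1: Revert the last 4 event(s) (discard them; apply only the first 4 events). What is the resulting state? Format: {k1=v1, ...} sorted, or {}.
Keep first 4 events (discard last 4):
  after event 1 (t=9: DEC q by 14): {q=-14}
  after event 2 (t=18: SET q = 23): {q=23}
  after event 3 (t=27: DEL q): {}
  after event 4 (t=37: INC r by 7): {r=7}

Answer: {r=7}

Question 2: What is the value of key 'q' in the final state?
Track key 'q' through all 8 events:
  event 1 (t=9: DEC q by 14): q (absent) -> -14
  event 2 (t=18: SET q = 23): q -14 -> 23
  event 3 (t=27: DEL q): q 23 -> (absent)
  event 4 (t=37: INC r by 7): q unchanged
  event 5 (t=46: INC r by 9): q unchanged
  event 6 (t=49: SET r = 48): q unchanged
  event 7 (t=57: SET p = 32): q unchanged
  event 8 (t=58: INC q by 6): q (absent) -> 6
Final: q = 6

Answer: 6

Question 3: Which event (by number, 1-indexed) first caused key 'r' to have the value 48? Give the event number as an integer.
Answer: 6

Derivation:
Looking for first event where r becomes 48:
  event 4: r = 7
  event 5: r = 16
  event 6: r 16 -> 48  <-- first match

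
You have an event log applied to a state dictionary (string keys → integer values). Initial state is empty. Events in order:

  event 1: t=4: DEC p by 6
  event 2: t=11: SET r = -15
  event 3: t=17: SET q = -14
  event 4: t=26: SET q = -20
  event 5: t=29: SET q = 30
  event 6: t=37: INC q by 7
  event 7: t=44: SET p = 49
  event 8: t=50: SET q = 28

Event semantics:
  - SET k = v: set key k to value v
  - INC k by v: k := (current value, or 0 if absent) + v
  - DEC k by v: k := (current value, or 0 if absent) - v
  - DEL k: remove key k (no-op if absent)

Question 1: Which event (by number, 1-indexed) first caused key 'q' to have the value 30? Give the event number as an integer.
Answer: 5

Derivation:
Looking for first event where q becomes 30:
  event 3: q = -14
  event 4: q = -20
  event 5: q -20 -> 30  <-- first match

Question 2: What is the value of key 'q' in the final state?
Answer: 28

Derivation:
Track key 'q' through all 8 events:
  event 1 (t=4: DEC p by 6): q unchanged
  event 2 (t=11: SET r = -15): q unchanged
  event 3 (t=17: SET q = -14): q (absent) -> -14
  event 4 (t=26: SET q = -20): q -14 -> -20
  event 5 (t=29: SET q = 30): q -20 -> 30
  event 6 (t=37: INC q by 7): q 30 -> 37
  event 7 (t=44: SET p = 49): q unchanged
  event 8 (t=50: SET q = 28): q 37 -> 28
Final: q = 28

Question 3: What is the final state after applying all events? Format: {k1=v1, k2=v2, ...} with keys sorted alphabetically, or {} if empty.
  after event 1 (t=4: DEC p by 6): {p=-6}
  after event 2 (t=11: SET r = -15): {p=-6, r=-15}
  after event 3 (t=17: SET q = -14): {p=-6, q=-14, r=-15}
  after event 4 (t=26: SET q = -20): {p=-6, q=-20, r=-15}
  after event 5 (t=29: SET q = 30): {p=-6, q=30, r=-15}
  after event 6 (t=37: INC q by 7): {p=-6, q=37, r=-15}
  after event 7 (t=44: SET p = 49): {p=49, q=37, r=-15}
  after event 8 (t=50: SET q = 28): {p=49, q=28, r=-15}

Answer: {p=49, q=28, r=-15}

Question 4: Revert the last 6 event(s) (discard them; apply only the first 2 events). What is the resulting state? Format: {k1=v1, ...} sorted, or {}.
Keep first 2 events (discard last 6):
  after event 1 (t=4: DEC p by 6): {p=-6}
  after event 2 (t=11: SET r = -15): {p=-6, r=-15}

Answer: {p=-6, r=-15}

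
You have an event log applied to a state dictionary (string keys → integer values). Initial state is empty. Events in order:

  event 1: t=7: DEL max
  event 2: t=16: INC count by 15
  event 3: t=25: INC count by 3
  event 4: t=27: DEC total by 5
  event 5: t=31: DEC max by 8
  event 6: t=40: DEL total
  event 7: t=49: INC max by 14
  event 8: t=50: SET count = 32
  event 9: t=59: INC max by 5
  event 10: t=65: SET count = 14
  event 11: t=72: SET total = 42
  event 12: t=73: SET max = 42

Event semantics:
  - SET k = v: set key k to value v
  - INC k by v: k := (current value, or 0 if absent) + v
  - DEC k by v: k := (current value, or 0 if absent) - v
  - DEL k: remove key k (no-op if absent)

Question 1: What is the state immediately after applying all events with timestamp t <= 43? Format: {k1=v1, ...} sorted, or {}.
Answer: {count=18, max=-8}

Derivation:
Apply events with t <= 43 (6 events):
  after event 1 (t=7: DEL max): {}
  after event 2 (t=16: INC count by 15): {count=15}
  after event 3 (t=25: INC count by 3): {count=18}
  after event 4 (t=27: DEC total by 5): {count=18, total=-5}
  after event 5 (t=31: DEC max by 8): {count=18, max=-8, total=-5}
  after event 6 (t=40: DEL total): {count=18, max=-8}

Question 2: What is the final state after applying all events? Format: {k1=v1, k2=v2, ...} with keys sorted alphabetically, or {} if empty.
Answer: {count=14, max=42, total=42}

Derivation:
  after event 1 (t=7: DEL max): {}
  after event 2 (t=16: INC count by 15): {count=15}
  after event 3 (t=25: INC count by 3): {count=18}
  after event 4 (t=27: DEC total by 5): {count=18, total=-5}
  after event 5 (t=31: DEC max by 8): {count=18, max=-8, total=-5}
  after event 6 (t=40: DEL total): {count=18, max=-8}
  after event 7 (t=49: INC max by 14): {count=18, max=6}
  after event 8 (t=50: SET count = 32): {count=32, max=6}
  after event 9 (t=59: INC max by 5): {count=32, max=11}
  after event 10 (t=65: SET count = 14): {count=14, max=11}
  after event 11 (t=72: SET total = 42): {count=14, max=11, total=42}
  after event 12 (t=73: SET max = 42): {count=14, max=42, total=42}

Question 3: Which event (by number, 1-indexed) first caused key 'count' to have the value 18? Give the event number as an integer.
Answer: 3

Derivation:
Looking for first event where count becomes 18:
  event 2: count = 15
  event 3: count 15 -> 18  <-- first match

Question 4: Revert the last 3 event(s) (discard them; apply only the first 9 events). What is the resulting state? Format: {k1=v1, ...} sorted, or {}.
Answer: {count=32, max=11}

Derivation:
Keep first 9 events (discard last 3):
  after event 1 (t=7: DEL max): {}
  after event 2 (t=16: INC count by 15): {count=15}
  after event 3 (t=25: INC count by 3): {count=18}
  after event 4 (t=27: DEC total by 5): {count=18, total=-5}
  after event 5 (t=31: DEC max by 8): {count=18, max=-8, total=-5}
  after event 6 (t=40: DEL total): {count=18, max=-8}
  after event 7 (t=49: INC max by 14): {count=18, max=6}
  after event 8 (t=50: SET count = 32): {count=32, max=6}
  after event 9 (t=59: INC max by 5): {count=32, max=11}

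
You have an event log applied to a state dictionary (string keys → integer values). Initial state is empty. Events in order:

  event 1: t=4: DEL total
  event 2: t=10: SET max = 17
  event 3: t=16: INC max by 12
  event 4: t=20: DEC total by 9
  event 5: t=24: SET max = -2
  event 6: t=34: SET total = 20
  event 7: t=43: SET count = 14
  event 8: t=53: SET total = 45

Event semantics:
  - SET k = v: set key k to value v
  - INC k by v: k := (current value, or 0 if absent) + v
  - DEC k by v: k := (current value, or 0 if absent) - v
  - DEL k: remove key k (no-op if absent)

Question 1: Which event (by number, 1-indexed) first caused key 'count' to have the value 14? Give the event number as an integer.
Answer: 7

Derivation:
Looking for first event where count becomes 14:
  event 7: count (absent) -> 14  <-- first match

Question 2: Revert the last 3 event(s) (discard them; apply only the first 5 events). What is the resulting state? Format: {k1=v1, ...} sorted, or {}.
Keep first 5 events (discard last 3):
  after event 1 (t=4: DEL total): {}
  after event 2 (t=10: SET max = 17): {max=17}
  after event 3 (t=16: INC max by 12): {max=29}
  after event 4 (t=20: DEC total by 9): {max=29, total=-9}
  after event 5 (t=24: SET max = -2): {max=-2, total=-9}

Answer: {max=-2, total=-9}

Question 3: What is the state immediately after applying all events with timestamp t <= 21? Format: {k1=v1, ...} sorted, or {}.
Apply events with t <= 21 (4 events):
  after event 1 (t=4: DEL total): {}
  after event 2 (t=10: SET max = 17): {max=17}
  after event 3 (t=16: INC max by 12): {max=29}
  after event 4 (t=20: DEC total by 9): {max=29, total=-9}

Answer: {max=29, total=-9}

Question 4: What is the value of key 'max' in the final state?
Answer: -2

Derivation:
Track key 'max' through all 8 events:
  event 1 (t=4: DEL total): max unchanged
  event 2 (t=10: SET max = 17): max (absent) -> 17
  event 3 (t=16: INC max by 12): max 17 -> 29
  event 4 (t=20: DEC total by 9): max unchanged
  event 5 (t=24: SET max = -2): max 29 -> -2
  event 6 (t=34: SET total = 20): max unchanged
  event 7 (t=43: SET count = 14): max unchanged
  event 8 (t=53: SET total = 45): max unchanged
Final: max = -2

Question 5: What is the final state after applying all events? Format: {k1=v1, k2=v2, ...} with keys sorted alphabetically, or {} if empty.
  after event 1 (t=4: DEL total): {}
  after event 2 (t=10: SET max = 17): {max=17}
  after event 3 (t=16: INC max by 12): {max=29}
  after event 4 (t=20: DEC total by 9): {max=29, total=-9}
  after event 5 (t=24: SET max = -2): {max=-2, total=-9}
  after event 6 (t=34: SET total = 20): {max=-2, total=20}
  after event 7 (t=43: SET count = 14): {count=14, max=-2, total=20}
  after event 8 (t=53: SET total = 45): {count=14, max=-2, total=45}

Answer: {count=14, max=-2, total=45}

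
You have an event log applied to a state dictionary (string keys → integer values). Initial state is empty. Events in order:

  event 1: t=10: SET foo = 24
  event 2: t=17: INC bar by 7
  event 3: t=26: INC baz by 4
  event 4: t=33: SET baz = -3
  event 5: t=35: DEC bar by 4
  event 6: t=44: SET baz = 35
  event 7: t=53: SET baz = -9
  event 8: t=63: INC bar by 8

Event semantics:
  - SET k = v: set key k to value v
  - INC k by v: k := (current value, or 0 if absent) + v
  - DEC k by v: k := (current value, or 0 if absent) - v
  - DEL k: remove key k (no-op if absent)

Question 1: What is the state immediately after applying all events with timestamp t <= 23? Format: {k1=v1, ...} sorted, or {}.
Answer: {bar=7, foo=24}

Derivation:
Apply events with t <= 23 (2 events):
  after event 1 (t=10: SET foo = 24): {foo=24}
  after event 2 (t=17: INC bar by 7): {bar=7, foo=24}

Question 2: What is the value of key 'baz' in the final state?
Track key 'baz' through all 8 events:
  event 1 (t=10: SET foo = 24): baz unchanged
  event 2 (t=17: INC bar by 7): baz unchanged
  event 3 (t=26: INC baz by 4): baz (absent) -> 4
  event 4 (t=33: SET baz = -3): baz 4 -> -3
  event 5 (t=35: DEC bar by 4): baz unchanged
  event 6 (t=44: SET baz = 35): baz -3 -> 35
  event 7 (t=53: SET baz = -9): baz 35 -> -9
  event 8 (t=63: INC bar by 8): baz unchanged
Final: baz = -9

Answer: -9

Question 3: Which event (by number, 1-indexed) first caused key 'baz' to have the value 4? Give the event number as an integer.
Answer: 3

Derivation:
Looking for first event where baz becomes 4:
  event 3: baz (absent) -> 4  <-- first match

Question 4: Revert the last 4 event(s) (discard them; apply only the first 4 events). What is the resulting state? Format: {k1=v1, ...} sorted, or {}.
Answer: {bar=7, baz=-3, foo=24}

Derivation:
Keep first 4 events (discard last 4):
  after event 1 (t=10: SET foo = 24): {foo=24}
  after event 2 (t=17: INC bar by 7): {bar=7, foo=24}
  after event 3 (t=26: INC baz by 4): {bar=7, baz=4, foo=24}
  after event 4 (t=33: SET baz = -3): {bar=7, baz=-3, foo=24}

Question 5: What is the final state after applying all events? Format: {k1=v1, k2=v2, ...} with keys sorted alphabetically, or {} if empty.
Answer: {bar=11, baz=-9, foo=24}

Derivation:
  after event 1 (t=10: SET foo = 24): {foo=24}
  after event 2 (t=17: INC bar by 7): {bar=7, foo=24}
  after event 3 (t=26: INC baz by 4): {bar=7, baz=4, foo=24}
  after event 4 (t=33: SET baz = -3): {bar=7, baz=-3, foo=24}
  after event 5 (t=35: DEC bar by 4): {bar=3, baz=-3, foo=24}
  after event 6 (t=44: SET baz = 35): {bar=3, baz=35, foo=24}
  after event 7 (t=53: SET baz = -9): {bar=3, baz=-9, foo=24}
  after event 8 (t=63: INC bar by 8): {bar=11, baz=-9, foo=24}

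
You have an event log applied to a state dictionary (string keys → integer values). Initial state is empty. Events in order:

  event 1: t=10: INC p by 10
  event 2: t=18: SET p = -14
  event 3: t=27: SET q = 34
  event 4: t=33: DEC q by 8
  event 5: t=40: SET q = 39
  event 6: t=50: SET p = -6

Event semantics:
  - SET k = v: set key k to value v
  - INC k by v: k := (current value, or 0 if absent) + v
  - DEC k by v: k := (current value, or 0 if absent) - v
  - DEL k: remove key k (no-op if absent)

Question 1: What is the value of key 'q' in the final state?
Track key 'q' through all 6 events:
  event 1 (t=10: INC p by 10): q unchanged
  event 2 (t=18: SET p = -14): q unchanged
  event 3 (t=27: SET q = 34): q (absent) -> 34
  event 4 (t=33: DEC q by 8): q 34 -> 26
  event 5 (t=40: SET q = 39): q 26 -> 39
  event 6 (t=50: SET p = -6): q unchanged
Final: q = 39

Answer: 39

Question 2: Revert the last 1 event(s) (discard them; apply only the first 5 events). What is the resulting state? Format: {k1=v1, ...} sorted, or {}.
Answer: {p=-14, q=39}

Derivation:
Keep first 5 events (discard last 1):
  after event 1 (t=10: INC p by 10): {p=10}
  after event 2 (t=18: SET p = -14): {p=-14}
  after event 3 (t=27: SET q = 34): {p=-14, q=34}
  after event 4 (t=33: DEC q by 8): {p=-14, q=26}
  after event 5 (t=40: SET q = 39): {p=-14, q=39}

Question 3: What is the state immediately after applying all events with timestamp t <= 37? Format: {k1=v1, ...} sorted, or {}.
Answer: {p=-14, q=26}

Derivation:
Apply events with t <= 37 (4 events):
  after event 1 (t=10: INC p by 10): {p=10}
  after event 2 (t=18: SET p = -14): {p=-14}
  after event 3 (t=27: SET q = 34): {p=-14, q=34}
  after event 4 (t=33: DEC q by 8): {p=-14, q=26}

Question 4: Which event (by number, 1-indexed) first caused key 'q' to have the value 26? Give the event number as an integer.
Looking for first event where q becomes 26:
  event 3: q = 34
  event 4: q 34 -> 26  <-- first match

Answer: 4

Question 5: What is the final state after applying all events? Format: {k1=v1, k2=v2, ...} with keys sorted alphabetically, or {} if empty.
Answer: {p=-6, q=39}

Derivation:
  after event 1 (t=10: INC p by 10): {p=10}
  after event 2 (t=18: SET p = -14): {p=-14}
  after event 3 (t=27: SET q = 34): {p=-14, q=34}
  after event 4 (t=33: DEC q by 8): {p=-14, q=26}
  after event 5 (t=40: SET q = 39): {p=-14, q=39}
  after event 6 (t=50: SET p = -6): {p=-6, q=39}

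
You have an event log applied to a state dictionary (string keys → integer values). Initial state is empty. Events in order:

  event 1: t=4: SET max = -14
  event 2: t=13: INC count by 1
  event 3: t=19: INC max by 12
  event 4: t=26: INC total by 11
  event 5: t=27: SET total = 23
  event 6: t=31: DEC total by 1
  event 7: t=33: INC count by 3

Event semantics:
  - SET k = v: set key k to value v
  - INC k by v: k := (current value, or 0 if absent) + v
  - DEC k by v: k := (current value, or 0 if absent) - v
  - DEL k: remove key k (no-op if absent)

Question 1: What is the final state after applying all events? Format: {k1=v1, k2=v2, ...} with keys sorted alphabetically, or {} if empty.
  after event 1 (t=4: SET max = -14): {max=-14}
  after event 2 (t=13: INC count by 1): {count=1, max=-14}
  after event 3 (t=19: INC max by 12): {count=1, max=-2}
  after event 4 (t=26: INC total by 11): {count=1, max=-2, total=11}
  after event 5 (t=27: SET total = 23): {count=1, max=-2, total=23}
  after event 6 (t=31: DEC total by 1): {count=1, max=-2, total=22}
  after event 7 (t=33: INC count by 3): {count=4, max=-2, total=22}

Answer: {count=4, max=-2, total=22}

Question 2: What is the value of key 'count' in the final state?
Track key 'count' through all 7 events:
  event 1 (t=4: SET max = -14): count unchanged
  event 2 (t=13: INC count by 1): count (absent) -> 1
  event 3 (t=19: INC max by 12): count unchanged
  event 4 (t=26: INC total by 11): count unchanged
  event 5 (t=27: SET total = 23): count unchanged
  event 6 (t=31: DEC total by 1): count unchanged
  event 7 (t=33: INC count by 3): count 1 -> 4
Final: count = 4

Answer: 4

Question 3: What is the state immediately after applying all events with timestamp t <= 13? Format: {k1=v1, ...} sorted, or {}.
Answer: {count=1, max=-14}

Derivation:
Apply events with t <= 13 (2 events):
  after event 1 (t=4: SET max = -14): {max=-14}
  after event 2 (t=13: INC count by 1): {count=1, max=-14}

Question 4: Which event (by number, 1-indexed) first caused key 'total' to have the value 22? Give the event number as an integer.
Answer: 6

Derivation:
Looking for first event where total becomes 22:
  event 4: total = 11
  event 5: total = 23
  event 6: total 23 -> 22  <-- first match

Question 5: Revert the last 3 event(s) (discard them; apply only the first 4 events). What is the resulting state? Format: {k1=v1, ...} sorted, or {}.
Keep first 4 events (discard last 3):
  after event 1 (t=4: SET max = -14): {max=-14}
  after event 2 (t=13: INC count by 1): {count=1, max=-14}
  after event 3 (t=19: INC max by 12): {count=1, max=-2}
  after event 4 (t=26: INC total by 11): {count=1, max=-2, total=11}

Answer: {count=1, max=-2, total=11}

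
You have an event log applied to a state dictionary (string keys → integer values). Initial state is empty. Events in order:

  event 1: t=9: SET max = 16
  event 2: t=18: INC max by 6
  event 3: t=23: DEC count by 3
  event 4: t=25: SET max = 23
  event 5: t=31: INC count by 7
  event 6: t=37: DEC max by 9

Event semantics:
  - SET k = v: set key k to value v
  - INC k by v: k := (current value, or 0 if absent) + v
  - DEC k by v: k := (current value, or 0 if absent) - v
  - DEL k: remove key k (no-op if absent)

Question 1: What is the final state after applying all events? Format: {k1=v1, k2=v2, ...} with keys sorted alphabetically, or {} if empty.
Answer: {count=4, max=14}

Derivation:
  after event 1 (t=9: SET max = 16): {max=16}
  after event 2 (t=18: INC max by 6): {max=22}
  after event 3 (t=23: DEC count by 3): {count=-3, max=22}
  after event 4 (t=25: SET max = 23): {count=-3, max=23}
  after event 5 (t=31: INC count by 7): {count=4, max=23}
  after event 6 (t=37: DEC max by 9): {count=4, max=14}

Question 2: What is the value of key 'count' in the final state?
Answer: 4

Derivation:
Track key 'count' through all 6 events:
  event 1 (t=9: SET max = 16): count unchanged
  event 2 (t=18: INC max by 6): count unchanged
  event 3 (t=23: DEC count by 3): count (absent) -> -3
  event 4 (t=25: SET max = 23): count unchanged
  event 5 (t=31: INC count by 7): count -3 -> 4
  event 6 (t=37: DEC max by 9): count unchanged
Final: count = 4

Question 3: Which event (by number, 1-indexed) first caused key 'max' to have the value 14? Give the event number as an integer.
Answer: 6

Derivation:
Looking for first event where max becomes 14:
  event 1: max = 16
  event 2: max = 22
  event 3: max = 22
  event 4: max = 23
  event 5: max = 23
  event 6: max 23 -> 14  <-- first match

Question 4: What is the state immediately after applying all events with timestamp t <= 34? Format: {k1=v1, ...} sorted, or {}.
Answer: {count=4, max=23}

Derivation:
Apply events with t <= 34 (5 events):
  after event 1 (t=9: SET max = 16): {max=16}
  after event 2 (t=18: INC max by 6): {max=22}
  after event 3 (t=23: DEC count by 3): {count=-3, max=22}
  after event 4 (t=25: SET max = 23): {count=-3, max=23}
  after event 5 (t=31: INC count by 7): {count=4, max=23}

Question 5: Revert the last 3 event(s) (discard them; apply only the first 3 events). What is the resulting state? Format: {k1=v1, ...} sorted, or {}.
Answer: {count=-3, max=22}

Derivation:
Keep first 3 events (discard last 3):
  after event 1 (t=9: SET max = 16): {max=16}
  after event 2 (t=18: INC max by 6): {max=22}
  after event 3 (t=23: DEC count by 3): {count=-3, max=22}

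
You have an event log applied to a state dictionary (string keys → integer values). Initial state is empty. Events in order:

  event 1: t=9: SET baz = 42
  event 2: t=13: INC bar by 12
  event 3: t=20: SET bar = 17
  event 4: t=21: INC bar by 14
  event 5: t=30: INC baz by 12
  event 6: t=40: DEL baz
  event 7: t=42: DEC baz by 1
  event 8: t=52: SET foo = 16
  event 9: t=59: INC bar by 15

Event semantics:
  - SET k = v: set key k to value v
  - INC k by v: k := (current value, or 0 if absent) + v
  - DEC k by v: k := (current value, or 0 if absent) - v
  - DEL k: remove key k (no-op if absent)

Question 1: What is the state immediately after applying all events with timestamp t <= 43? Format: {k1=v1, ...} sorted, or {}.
Apply events with t <= 43 (7 events):
  after event 1 (t=9: SET baz = 42): {baz=42}
  after event 2 (t=13: INC bar by 12): {bar=12, baz=42}
  after event 3 (t=20: SET bar = 17): {bar=17, baz=42}
  after event 4 (t=21: INC bar by 14): {bar=31, baz=42}
  after event 5 (t=30: INC baz by 12): {bar=31, baz=54}
  after event 6 (t=40: DEL baz): {bar=31}
  after event 7 (t=42: DEC baz by 1): {bar=31, baz=-1}

Answer: {bar=31, baz=-1}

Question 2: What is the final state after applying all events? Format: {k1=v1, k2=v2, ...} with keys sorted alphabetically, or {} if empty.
  after event 1 (t=9: SET baz = 42): {baz=42}
  after event 2 (t=13: INC bar by 12): {bar=12, baz=42}
  after event 3 (t=20: SET bar = 17): {bar=17, baz=42}
  after event 4 (t=21: INC bar by 14): {bar=31, baz=42}
  after event 5 (t=30: INC baz by 12): {bar=31, baz=54}
  after event 6 (t=40: DEL baz): {bar=31}
  after event 7 (t=42: DEC baz by 1): {bar=31, baz=-1}
  after event 8 (t=52: SET foo = 16): {bar=31, baz=-1, foo=16}
  after event 9 (t=59: INC bar by 15): {bar=46, baz=-1, foo=16}

Answer: {bar=46, baz=-1, foo=16}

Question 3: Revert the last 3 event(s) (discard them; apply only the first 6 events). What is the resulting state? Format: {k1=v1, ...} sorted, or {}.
Keep first 6 events (discard last 3):
  after event 1 (t=9: SET baz = 42): {baz=42}
  after event 2 (t=13: INC bar by 12): {bar=12, baz=42}
  after event 3 (t=20: SET bar = 17): {bar=17, baz=42}
  after event 4 (t=21: INC bar by 14): {bar=31, baz=42}
  after event 5 (t=30: INC baz by 12): {bar=31, baz=54}
  after event 6 (t=40: DEL baz): {bar=31}

Answer: {bar=31}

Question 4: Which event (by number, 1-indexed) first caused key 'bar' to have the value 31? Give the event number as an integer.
Answer: 4

Derivation:
Looking for first event where bar becomes 31:
  event 2: bar = 12
  event 3: bar = 17
  event 4: bar 17 -> 31  <-- first match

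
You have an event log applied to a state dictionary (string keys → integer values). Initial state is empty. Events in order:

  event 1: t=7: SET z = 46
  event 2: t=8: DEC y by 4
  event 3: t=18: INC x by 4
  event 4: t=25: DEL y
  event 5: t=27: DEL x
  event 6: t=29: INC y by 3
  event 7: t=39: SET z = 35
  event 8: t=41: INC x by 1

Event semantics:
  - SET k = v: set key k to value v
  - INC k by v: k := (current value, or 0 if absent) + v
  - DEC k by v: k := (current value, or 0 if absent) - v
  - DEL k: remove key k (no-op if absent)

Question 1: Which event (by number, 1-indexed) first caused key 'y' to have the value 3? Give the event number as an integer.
Looking for first event where y becomes 3:
  event 2: y = -4
  event 3: y = -4
  event 4: y = (absent)
  event 6: y (absent) -> 3  <-- first match

Answer: 6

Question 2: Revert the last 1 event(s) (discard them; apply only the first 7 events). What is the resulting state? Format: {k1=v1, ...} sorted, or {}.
Answer: {y=3, z=35}

Derivation:
Keep first 7 events (discard last 1):
  after event 1 (t=7: SET z = 46): {z=46}
  after event 2 (t=8: DEC y by 4): {y=-4, z=46}
  after event 3 (t=18: INC x by 4): {x=4, y=-4, z=46}
  after event 4 (t=25: DEL y): {x=4, z=46}
  after event 5 (t=27: DEL x): {z=46}
  after event 6 (t=29: INC y by 3): {y=3, z=46}
  after event 7 (t=39: SET z = 35): {y=3, z=35}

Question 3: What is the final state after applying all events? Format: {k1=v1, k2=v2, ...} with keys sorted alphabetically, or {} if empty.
Answer: {x=1, y=3, z=35}

Derivation:
  after event 1 (t=7: SET z = 46): {z=46}
  after event 2 (t=8: DEC y by 4): {y=-4, z=46}
  after event 3 (t=18: INC x by 4): {x=4, y=-4, z=46}
  after event 4 (t=25: DEL y): {x=4, z=46}
  after event 5 (t=27: DEL x): {z=46}
  after event 6 (t=29: INC y by 3): {y=3, z=46}
  after event 7 (t=39: SET z = 35): {y=3, z=35}
  after event 8 (t=41: INC x by 1): {x=1, y=3, z=35}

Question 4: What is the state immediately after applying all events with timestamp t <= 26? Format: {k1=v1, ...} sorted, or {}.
Apply events with t <= 26 (4 events):
  after event 1 (t=7: SET z = 46): {z=46}
  after event 2 (t=8: DEC y by 4): {y=-4, z=46}
  after event 3 (t=18: INC x by 4): {x=4, y=-4, z=46}
  after event 4 (t=25: DEL y): {x=4, z=46}

Answer: {x=4, z=46}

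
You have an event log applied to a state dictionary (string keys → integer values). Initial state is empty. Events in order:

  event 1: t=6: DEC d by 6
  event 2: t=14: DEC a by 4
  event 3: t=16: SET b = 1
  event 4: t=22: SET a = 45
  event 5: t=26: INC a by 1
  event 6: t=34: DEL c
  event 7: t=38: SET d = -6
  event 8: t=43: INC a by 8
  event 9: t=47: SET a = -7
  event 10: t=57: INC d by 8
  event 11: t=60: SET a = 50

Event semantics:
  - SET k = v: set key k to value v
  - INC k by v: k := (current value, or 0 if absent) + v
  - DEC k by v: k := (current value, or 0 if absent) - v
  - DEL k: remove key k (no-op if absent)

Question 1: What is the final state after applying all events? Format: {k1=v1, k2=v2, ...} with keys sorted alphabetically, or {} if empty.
  after event 1 (t=6: DEC d by 6): {d=-6}
  after event 2 (t=14: DEC a by 4): {a=-4, d=-6}
  after event 3 (t=16: SET b = 1): {a=-4, b=1, d=-6}
  after event 4 (t=22: SET a = 45): {a=45, b=1, d=-6}
  after event 5 (t=26: INC a by 1): {a=46, b=1, d=-6}
  after event 6 (t=34: DEL c): {a=46, b=1, d=-6}
  after event 7 (t=38: SET d = -6): {a=46, b=1, d=-6}
  after event 8 (t=43: INC a by 8): {a=54, b=1, d=-6}
  after event 9 (t=47: SET a = -7): {a=-7, b=1, d=-6}
  after event 10 (t=57: INC d by 8): {a=-7, b=1, d=2}
  after event 11 (t=60: SET a = 50): {a=50, b=1, d=2}

Answer: {a=50, b=1, d=2}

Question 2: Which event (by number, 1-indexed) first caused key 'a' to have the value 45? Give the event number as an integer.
Answer: 4

Derivation:
Looking for first event where a becomes 45:
  event 2: a = -4
  event 3: a = -4
  event 4: a -4 -> 45  <-- first match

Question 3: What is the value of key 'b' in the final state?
Track key 'b' through all 11 events:
  event 1 (t=6: DEC d by 6): b unchanged
  event 2 (t=14: DEC a by 4): b unchanged
  event 3 (t=16: SET b = 1): b (absent) -> 1
  event 4 (t=22: SET a = 45): b unchanged
  event 5 (t=26: INC a by 1): b unchanged
  event 6 (t=34: DEL c): b unchanged
  event 7 (t=38: SET d = -6): b unchanged
  event 8 (t=43: INC a by 8): b unchanged
  event 9 (t=47: SET a = -7): b unchanged
  event 10 (t=57: INC d by 8): b unchanged
  event 11 (t=60: SET a = 50): b unchanged
Final: b = 1

Answer: 1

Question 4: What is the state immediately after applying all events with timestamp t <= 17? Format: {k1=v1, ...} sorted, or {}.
Apply events with t <= 17 (3 events):
  after event 1 (t=6: DEC d by 6): {d=-6}
  after event 2 (t=14: DEC a by 4): {a=-4, d=-6}
  after event 3 (t=16: SET b = 1): {a=-4, b=1, d=-6}

Answer: {a=-4, b=1, d=-6}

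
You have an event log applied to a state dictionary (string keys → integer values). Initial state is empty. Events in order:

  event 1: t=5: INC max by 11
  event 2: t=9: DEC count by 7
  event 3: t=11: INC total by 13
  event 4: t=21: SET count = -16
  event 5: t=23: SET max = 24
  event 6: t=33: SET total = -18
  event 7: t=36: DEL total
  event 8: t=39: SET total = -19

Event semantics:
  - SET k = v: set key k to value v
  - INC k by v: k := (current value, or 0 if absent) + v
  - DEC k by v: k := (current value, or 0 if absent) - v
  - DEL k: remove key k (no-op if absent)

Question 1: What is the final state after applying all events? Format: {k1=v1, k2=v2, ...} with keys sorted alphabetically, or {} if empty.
  after event 1 (t=5: INC max by 11): {max=11}
  after event 2 (t=9: DEC count by 7): {count=-7, max=11}
  after event 3 (t=11: INC total by 13): {count=-7, max=11, total=13}
  after event 4 (t=21: SET count = -16): {count=-16, max=11, total=13}
  after event 5 (t=23: SET max = 24): {count=-16, max=24, total=13}
  after event 6 (t=33: SET total = -18): {count=-16, max=24, total=-18}
  after event 7 (t=36: DEL total): {count=-16, max=24}
  after event 8 (t=39: SET total = -19): {count=-16, max=24, total=-19}

Answer: {count=-16, max=24, total=-19}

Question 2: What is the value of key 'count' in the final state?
Track key 'count' through all 8 events:
  event 1 (t=5: INC max by 11): count unchanged
  event 2 (t=9: DEC count by 7): count (absent) -> -7
  event 3 (t=11: INC total by 13): count unchanged
  event 4 (t=21: SET count = -16): count -7 -> -16
  event 5 (t=23: SET max = 24): count unchanged
  event 6 (t=33: SET total = -18): count unchanged
  event 7 (t=36: DEL total): count unchanged
  event 8 (t=39: SET total = -19): count unchanged
Final: count = -16

Answer: -16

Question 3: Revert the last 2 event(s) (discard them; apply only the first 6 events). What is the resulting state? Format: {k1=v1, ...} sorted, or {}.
Keep first 6 events (discard last 2):
  after event 1 (t=5: INC max by 11): {max=11}
  after event 2 (t=9: DEC count by 7): {count=-7, max=11}
  after event 3 (t=11: INC total by 13): {count=-7, max=11, total=13}
  after event 4 (t=21: SET count = -16): {count=-16, max=11, total=13}
  after event 5 (t=23: SET max = 24): {count=-16, max=24, total=13}
  after event 6 (t=33: SET total = -18): {count=-16, max=24, total=-18}

Answer: {count=-16, max=24, total=-18}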